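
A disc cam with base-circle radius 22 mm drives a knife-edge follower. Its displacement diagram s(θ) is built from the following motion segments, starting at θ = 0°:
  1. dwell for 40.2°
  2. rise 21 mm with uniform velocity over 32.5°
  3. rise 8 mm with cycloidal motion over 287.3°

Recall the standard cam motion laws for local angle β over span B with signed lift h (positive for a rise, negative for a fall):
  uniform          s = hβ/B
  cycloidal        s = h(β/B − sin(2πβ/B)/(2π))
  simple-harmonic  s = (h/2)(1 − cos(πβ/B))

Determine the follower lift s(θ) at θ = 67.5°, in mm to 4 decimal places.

seg 1 [0°–40.2°] dwell: s stays 0.0000
seg 2 [40.2°–72.7°] uniform, h=21: θ=67.5° here. β=27.3, B=32.5. 21·27.3/32.5 = 17.6400 → s = 17.6400

17.6400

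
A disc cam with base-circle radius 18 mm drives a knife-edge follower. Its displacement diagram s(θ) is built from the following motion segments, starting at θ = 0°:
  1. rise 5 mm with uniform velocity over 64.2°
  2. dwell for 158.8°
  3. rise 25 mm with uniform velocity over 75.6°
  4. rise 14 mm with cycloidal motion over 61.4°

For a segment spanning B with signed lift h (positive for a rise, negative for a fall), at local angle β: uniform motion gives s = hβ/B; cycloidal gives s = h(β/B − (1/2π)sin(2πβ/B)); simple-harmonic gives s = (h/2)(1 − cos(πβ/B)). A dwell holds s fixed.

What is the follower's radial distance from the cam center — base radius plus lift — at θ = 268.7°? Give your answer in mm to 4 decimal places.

seg 1 [0°–64.2°] uniform, h=5: full span → s += 5 → s = 5.0000
seg 2 [64.2°–223°] dwell: s stays 5.0000
seg 3 [223°–298.6°] uniform, h=25: θ=268.7° here. β=45.7, B=75.6. 25·45.7/75.6 = 15.1124 → s = 20.1124
radial distance = base radius + s = 18 + 20.1124 = 38.1124

38.1124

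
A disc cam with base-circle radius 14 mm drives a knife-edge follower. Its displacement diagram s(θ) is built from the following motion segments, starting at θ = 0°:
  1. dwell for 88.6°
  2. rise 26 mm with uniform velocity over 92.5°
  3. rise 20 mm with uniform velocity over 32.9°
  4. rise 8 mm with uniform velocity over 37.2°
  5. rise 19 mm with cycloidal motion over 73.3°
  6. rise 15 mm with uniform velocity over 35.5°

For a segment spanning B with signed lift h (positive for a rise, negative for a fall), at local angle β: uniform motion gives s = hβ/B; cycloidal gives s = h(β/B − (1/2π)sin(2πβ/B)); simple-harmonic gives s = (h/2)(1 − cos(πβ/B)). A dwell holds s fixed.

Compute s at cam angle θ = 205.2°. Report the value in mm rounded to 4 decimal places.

seg 1 [0°–88.6°] dwell: s stays 0.0000
seg 2 [88.6°–181.1°] uniform, h=26: full span → s += 26 → s = 26.0000
seg 3 [181.1°–214°] uniform, h=20: θ=205.2° here. β=24.1, B=32.9. 20·24.1/32.9 = 14.6505 → s = 40.6505

40.6505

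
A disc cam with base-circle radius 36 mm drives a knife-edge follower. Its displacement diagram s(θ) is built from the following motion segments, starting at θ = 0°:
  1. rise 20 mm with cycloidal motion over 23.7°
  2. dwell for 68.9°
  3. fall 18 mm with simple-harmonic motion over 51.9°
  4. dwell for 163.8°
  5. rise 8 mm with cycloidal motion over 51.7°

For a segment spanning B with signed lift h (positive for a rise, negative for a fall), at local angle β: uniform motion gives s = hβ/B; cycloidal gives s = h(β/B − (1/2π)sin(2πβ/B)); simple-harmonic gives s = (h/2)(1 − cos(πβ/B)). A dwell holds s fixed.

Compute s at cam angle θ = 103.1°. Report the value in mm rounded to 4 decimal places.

seg 1 [0°–23.7°] cycloidal, h=20: full span → s += 20 → s = 20.0000
seg 2 [23.7°–92.6°] dwell: s stays 20.0000
seg 3 [92.6°–144.5°] simple-harmonic, h=-18: θ=103.1° here. β=10.5, B=51.9. -18/2·(1 − cos(π·0.2023)) = -1.7575 → s = 18.2425

18.2425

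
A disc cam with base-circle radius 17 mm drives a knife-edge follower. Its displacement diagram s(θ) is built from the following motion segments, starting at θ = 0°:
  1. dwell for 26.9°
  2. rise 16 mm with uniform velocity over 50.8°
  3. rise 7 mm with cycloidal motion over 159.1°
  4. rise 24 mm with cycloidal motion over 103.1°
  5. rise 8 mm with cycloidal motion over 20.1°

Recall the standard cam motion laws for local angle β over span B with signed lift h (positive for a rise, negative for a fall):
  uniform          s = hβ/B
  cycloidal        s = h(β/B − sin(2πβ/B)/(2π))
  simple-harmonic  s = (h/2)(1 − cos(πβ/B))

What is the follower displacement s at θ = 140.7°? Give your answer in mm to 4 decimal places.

seg 1 [0°–26.9°] dwell: s stays 0.0000
seg 2 [26.9°–77.7°] uniform, h=16: full span → s += 16 → s = 16.0000
seg 3 [77.7°–236.8°] cycloidal, h=7: θ=140.7° here. β=63, B=159.1. 7·(0.3960 − sin(2π·0.3960)/(2π)) = 2.0944 → s = 18.0944

18.0944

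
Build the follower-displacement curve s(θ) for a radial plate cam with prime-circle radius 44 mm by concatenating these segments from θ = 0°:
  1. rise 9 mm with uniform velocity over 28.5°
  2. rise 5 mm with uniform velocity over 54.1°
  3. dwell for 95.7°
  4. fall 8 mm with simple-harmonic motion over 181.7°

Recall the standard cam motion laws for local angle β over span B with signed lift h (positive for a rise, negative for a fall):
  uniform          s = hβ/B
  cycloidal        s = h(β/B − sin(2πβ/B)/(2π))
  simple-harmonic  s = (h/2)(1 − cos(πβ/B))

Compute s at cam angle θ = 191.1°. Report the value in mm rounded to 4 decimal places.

seg 1 [0°–28.5°] uniform, h=9: full span → s += 9 → s = 9.0000
seg 2 [28.5°–82.6°] uniform, h=5: full span → s += 5 → s = 14.0000
seg 3 [82.6°–178.3°] dwell: s stays 14.0000
seg 4 [178.3°–360°] simple-harmonic, h=-8: θ=191.1° here. β=12.8, B=181.7. -8/2·(1 − cos(π·0.0704)) = -0.0976 → s = 13.9024

13.9024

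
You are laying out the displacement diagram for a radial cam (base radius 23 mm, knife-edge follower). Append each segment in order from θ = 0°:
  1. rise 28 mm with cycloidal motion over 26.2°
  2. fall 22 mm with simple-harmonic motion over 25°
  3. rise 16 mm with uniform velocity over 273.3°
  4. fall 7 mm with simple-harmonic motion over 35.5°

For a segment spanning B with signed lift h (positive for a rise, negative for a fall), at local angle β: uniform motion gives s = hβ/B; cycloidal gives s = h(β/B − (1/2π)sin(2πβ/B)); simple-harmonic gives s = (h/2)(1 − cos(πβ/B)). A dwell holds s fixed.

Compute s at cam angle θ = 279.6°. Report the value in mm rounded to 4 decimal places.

seg 1 [0°–26.2°] cycloidal, h=28: full span → s += 28 → s = 28.0000
seg 2 [26.2°–51.2°] simple-harmonic, h=-22: full span → s += -22 → s = 6.0000
seg 3 [51.2°–324.5°] uniform, h=16: θ=279.6° here. β=228.4, B=273.3. 16·228.4/273.3 = 13.3714 → s = 19.3714

19.3714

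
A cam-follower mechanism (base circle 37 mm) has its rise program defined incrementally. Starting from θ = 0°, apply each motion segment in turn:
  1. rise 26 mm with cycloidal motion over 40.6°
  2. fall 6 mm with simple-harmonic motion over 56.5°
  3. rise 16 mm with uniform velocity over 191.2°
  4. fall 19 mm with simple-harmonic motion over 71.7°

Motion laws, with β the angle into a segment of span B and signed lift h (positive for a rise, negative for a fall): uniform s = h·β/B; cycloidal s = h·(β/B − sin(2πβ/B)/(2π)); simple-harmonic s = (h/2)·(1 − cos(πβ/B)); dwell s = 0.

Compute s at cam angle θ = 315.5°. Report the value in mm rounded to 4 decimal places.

seg 1 [0°–40.6°] cycloidal, h=26: full span → s += 26 → s = 26.0000
seg 2 [40.6°–97.1°] simple-harmonic, h=-6: full span → s += -6 → s = 20.0000
seg 3 [97.1°–288.3°] uniform, h=16: full span → s += 16 → s = 36.0000
seg 4 [288.3°–360°] simple-harmonic, h=-19: θ=315.5° here. β=27.2, B=71.7. -19/2·(1 − cos(π·0.3794)) = -5.9850 → s = 30.0150

30.0150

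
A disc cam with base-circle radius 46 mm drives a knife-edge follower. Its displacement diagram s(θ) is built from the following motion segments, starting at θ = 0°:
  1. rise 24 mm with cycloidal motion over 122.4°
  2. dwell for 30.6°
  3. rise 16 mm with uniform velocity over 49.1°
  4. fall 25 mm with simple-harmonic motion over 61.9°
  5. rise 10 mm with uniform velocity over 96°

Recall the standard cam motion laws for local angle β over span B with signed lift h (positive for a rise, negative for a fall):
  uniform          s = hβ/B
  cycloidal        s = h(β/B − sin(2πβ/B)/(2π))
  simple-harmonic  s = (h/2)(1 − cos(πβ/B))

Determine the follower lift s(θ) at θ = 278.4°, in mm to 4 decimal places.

seg 1 [0°–122.4°] cycloidal, h=24: full span → s += 24 → s = 24.0000
seg 2 [122.4°–153°] dwell: s stays 24.0000
seg 3 [153°–202.1°] uniform, h=16: full span → s += 16 → s = 40.0000
seg 4 [202.1°–264°] simple-harmonic, h=-25: full span → s += -25 → s = 15.0000
seg 5 [264°–360°] uniform, h=10: θ=278.4° here. β=14.4, B=96. 10·14.4/96 = 1.5000 → s = 16.5000

16.5000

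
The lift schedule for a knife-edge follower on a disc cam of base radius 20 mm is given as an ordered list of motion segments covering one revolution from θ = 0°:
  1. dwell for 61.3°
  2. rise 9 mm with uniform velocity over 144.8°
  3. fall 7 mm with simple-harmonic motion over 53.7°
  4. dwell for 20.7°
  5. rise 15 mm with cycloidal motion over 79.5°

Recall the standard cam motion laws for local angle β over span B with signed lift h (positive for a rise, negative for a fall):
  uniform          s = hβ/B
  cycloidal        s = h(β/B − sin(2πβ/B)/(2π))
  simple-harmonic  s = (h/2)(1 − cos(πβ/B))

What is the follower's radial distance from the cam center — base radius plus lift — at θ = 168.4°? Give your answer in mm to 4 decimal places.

seg 1 [0°–61.3°] dwell: s stays 0.0000
seg 2 [61.3°–206.1°] uniform, h=9: θ=168.4° here. β=107.1, B=144.8. 9·107.1/144.8 = 6.6568 → s = 6.6568
radial distance = base radius + s = 20 + 6.6568 = 26.6568

26.6568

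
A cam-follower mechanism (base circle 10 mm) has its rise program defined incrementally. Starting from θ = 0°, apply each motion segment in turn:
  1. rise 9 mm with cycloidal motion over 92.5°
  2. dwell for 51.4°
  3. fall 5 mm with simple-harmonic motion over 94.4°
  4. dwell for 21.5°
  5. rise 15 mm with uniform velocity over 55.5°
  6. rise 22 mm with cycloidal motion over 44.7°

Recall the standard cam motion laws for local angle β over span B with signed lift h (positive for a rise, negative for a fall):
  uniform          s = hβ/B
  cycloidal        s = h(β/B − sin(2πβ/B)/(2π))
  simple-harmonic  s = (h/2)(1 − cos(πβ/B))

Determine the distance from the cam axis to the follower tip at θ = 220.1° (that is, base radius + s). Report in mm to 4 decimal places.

seg 1 [0°–92.5°] cycloidal, h=9: full span → s += 9 → s = 9.0000
seg 2 [92.5°–143.9°] dwell: s stays 9.0000
seg 3 [143.9°–238.3°] simple-harmonic, h=-5: θ=220.1° here. β=76.2, B=94.4. -5/2·(1 − cos(π·0.8072)) = -4.5553 → s = 4.4447
radial distance = base radius + s = 10 + 4.4447 = 14.4447

14.4447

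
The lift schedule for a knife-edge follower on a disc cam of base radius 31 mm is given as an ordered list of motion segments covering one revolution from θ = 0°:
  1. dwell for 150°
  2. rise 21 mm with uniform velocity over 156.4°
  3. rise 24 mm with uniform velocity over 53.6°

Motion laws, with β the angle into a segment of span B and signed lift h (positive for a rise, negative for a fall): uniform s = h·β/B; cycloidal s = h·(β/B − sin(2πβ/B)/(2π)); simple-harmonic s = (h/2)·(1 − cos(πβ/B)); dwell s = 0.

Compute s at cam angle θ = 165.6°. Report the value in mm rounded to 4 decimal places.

seg 1 [0°–150°] dwell: s stays 0.0000
seg 2 [150°–306.4°] uniform, h=21: θ=165.6° here. β=15.6, B=156.4. 21·15.6/156.4 = 2.0946 → s = 2.0946

2.0946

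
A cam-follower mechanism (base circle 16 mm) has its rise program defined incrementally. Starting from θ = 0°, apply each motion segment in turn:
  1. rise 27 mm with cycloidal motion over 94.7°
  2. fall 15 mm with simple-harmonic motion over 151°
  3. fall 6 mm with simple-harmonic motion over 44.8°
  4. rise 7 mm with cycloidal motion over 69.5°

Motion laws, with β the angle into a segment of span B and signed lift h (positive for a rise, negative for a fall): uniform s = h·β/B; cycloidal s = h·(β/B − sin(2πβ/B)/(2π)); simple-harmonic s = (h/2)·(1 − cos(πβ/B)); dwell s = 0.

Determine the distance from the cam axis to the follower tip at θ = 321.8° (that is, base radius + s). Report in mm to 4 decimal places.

seg 1 [0°–94.7°] cycloidal, h=27: full span → s += 27 → s = 27.0000
seg 2 [94.7°–245.7°] simple-harmonic, h=-15: full span → s += -15 → s = 12.0000
seg 3 [245.7°–290.5°] simple-harmonic, h=-6: full span → s += -6 → s = 6.0000
seg 4 [290.5°–360°] cycloidal, h=7: θ=321.8° here. β=31.3, B=69.5. 7·(0.4504 − sin(2π·0.4504)/(2π)) = 2.8106 → s = 8.8106
radial distance = base radius + s = 16 + 8.8106 = 24.8106

24.8106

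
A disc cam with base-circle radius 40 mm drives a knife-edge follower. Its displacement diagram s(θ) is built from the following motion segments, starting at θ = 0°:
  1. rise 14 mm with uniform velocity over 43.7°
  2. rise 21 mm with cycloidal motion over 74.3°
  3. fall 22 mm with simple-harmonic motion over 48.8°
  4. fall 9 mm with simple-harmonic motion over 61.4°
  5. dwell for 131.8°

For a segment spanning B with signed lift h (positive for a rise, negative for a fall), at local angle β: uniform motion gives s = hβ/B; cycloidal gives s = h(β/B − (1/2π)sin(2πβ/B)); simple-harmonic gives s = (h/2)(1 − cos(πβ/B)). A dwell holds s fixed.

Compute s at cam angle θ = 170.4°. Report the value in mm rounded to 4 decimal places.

seg 1 [0°–43.7°] uniform, h=14: full span → s += 14 → s = 14.0000
seg 2 [43.7°–118°] cycloidal, h=21: full span → s += 21 → s = 35.0000
seg 3 [118°–166.8°] simple-harmonic, h=-22: full span → s += -22 → s = 13.0000
seg 4 [166.8°–228.2°] simple-harmonic, h=-9: θ=170.4° here. β=3.6, B=61.4. -9/2·(1 − cos(π·0.0586)) = -0.0761 → s = 12.9239

12.9239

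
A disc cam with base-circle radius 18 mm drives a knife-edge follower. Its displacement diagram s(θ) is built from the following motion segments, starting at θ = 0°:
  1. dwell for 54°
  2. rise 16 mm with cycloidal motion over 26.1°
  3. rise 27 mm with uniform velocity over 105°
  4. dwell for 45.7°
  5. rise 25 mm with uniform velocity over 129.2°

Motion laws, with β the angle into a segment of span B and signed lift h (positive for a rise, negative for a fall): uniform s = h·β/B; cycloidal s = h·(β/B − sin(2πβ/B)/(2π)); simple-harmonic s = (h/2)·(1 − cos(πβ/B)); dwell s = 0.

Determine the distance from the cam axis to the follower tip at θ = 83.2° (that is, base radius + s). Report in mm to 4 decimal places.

seg 1 [0°–54°] dwell: s stays 0.0000
seg 2 [54°–80.1°] cycloidal, h=16: full span → s += 16 → s = 16.0000
seg 3 [80.1°–185.1°] uniform, h=27: θ=83.2° here. β=3.1, B=105. 27·3.1/105 = 0.7971 → s = 16.7971
radial distance = base radius + s = 18 + 16.7971 = 34.7971

34.7971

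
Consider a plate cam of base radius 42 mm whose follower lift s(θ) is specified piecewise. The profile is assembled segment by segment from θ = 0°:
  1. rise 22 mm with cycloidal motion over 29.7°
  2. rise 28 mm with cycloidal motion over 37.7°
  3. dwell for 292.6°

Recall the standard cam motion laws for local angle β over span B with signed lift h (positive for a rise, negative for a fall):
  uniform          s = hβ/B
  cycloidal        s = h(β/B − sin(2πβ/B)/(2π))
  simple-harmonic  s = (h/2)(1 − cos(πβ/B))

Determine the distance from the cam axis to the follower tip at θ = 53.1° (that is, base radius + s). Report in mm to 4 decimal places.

seg 1 [0°–29.7°] cycloidal, h=22: full span → s += 22 → s = 22.0000
seg 2 [29.7°–67.4°] cycloidal, h=28: θ=53.1° here. β=23.4, B=37.7. 28·(0.6207 − sin(2π·0.6207)/(2π)) = 20.4439 → s = 42.4439
radial distance = base radius + s = 42 + 42.4439 = 84.4439

84.4439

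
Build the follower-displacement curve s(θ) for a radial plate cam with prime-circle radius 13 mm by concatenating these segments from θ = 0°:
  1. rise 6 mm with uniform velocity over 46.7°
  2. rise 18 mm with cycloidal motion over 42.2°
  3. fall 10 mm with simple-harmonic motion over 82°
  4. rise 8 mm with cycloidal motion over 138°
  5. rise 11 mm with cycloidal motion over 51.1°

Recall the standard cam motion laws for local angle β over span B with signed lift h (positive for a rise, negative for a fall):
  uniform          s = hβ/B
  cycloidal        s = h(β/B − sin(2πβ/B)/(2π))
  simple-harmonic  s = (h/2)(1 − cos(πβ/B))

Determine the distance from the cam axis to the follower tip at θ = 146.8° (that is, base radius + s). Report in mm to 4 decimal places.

seg 1 [0°–46.7°] uniform, h=6: full span → s += 6 → s = 6.0000
seg 2 [46.7°–88.9°] cycloidal, h=18: full span → s += 18 → s = 24.0000
seg 3 [88.9°–170.9°] simple-harmonic, h=-10: θ=146.8° here. β=57.9, B=82. -10/2·(1 − cos(π·0.7061)) = -8.0159 → s = 15.9841
radial distance = base radius + s = 13 + 15.9841 = 28.9841

28.9841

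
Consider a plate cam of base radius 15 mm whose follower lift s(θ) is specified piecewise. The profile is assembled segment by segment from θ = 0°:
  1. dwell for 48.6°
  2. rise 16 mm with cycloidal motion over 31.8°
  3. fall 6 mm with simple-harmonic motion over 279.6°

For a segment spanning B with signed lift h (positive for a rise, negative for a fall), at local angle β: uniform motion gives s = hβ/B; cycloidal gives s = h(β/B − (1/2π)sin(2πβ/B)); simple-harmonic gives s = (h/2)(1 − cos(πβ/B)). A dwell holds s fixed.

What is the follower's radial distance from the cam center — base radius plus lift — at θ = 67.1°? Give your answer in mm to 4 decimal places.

seg 1 [0°–48.6°] dwell: s stays 0.0000
seg 2 [48.6°–80.4°] cycloidal, h=16: θ=67.1° here. β=18.5, B=31.8. 16·(0.5818 − sin(2π·0.5818)/(2π)) = 10.5596 → s = 10.5596
radial distance = base radius + s = 15 + 10.5596 = 25.5596

25.5596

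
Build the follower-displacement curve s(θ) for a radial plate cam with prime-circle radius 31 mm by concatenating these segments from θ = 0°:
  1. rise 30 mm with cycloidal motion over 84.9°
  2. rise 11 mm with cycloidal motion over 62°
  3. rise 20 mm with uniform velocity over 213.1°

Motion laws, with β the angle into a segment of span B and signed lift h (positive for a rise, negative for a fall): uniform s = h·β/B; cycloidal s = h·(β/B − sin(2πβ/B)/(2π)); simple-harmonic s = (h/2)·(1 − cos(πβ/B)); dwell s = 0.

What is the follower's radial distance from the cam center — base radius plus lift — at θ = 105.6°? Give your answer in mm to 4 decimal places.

seg 1 [0°–84.9°] cycloidal, h=30: full span → s += 30 → s = 30.0000
seg 2 [84.9°–146.9°] cycloidal, h=11: θ=105.6° here. β=20.7, B=62. 11·(0.3339 − sin(2π·0.3339)/(2π)) = 2.1594 → s = 32.1594
radial distance = base radius + s = 31 + 32.1594 = 63.1594

63.1594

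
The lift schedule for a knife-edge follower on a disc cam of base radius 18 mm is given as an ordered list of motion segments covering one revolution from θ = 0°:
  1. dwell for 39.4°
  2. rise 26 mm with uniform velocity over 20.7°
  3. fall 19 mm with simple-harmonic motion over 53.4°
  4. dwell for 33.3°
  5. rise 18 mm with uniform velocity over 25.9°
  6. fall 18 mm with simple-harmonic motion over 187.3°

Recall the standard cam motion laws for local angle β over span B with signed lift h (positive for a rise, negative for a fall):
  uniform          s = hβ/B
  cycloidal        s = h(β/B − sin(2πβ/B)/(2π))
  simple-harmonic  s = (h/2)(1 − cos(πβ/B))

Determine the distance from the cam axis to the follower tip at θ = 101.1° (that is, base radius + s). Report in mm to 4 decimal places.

seg 1 [0°–39.4°] dwell: s stays 0.0000
seg 2 [39.4°–60.1°] uniform, h=26: full span → s += 26 → s = 26.0000
seg 3 [60.1°–113.5°] simple-harmonic, h=-19: θ=101.1° here. β=41, B=53.4. -19/2·(1 − cos(π·0.7678)) = -16.5823 → s = 9.4177
radial distance = base radius + s = 18 + 9.4177 = 27.4177

27.4177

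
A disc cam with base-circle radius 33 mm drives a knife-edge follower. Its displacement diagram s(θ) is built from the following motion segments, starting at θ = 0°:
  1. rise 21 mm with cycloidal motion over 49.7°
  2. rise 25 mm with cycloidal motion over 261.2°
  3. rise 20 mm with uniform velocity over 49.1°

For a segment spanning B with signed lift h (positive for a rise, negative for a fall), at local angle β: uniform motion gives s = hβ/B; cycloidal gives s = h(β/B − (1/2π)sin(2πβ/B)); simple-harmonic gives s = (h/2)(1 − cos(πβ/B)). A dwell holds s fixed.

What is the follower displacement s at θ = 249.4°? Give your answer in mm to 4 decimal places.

seg 1 [0°–49.7°] cycloidal, h=21: full span → s += 21 → s = 21.0000
seg 2 [49.7°–310.9°] cycloidal, h=25: θ=249.4° here. β=199.7, B=261.2. 25·(0.7645 − sin(2π·0.7645)/(2π)) = 23.0760 → s = 44.0760

44.0760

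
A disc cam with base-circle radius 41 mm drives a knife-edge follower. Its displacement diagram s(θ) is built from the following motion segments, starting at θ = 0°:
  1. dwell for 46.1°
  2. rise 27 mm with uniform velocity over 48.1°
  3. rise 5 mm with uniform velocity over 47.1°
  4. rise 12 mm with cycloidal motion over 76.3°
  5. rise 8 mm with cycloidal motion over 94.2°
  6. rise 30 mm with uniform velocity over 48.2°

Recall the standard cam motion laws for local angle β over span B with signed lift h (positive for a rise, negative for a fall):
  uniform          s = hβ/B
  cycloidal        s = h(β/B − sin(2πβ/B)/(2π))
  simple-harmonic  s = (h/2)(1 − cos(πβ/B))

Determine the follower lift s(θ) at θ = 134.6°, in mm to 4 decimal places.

seg 1 [0°–46.1°] dwell: s stays 0.0000
seg 2 [46.1°–94.2°] uniform, h=27: full span → s += 27 → s = 27.0000
seg 3 [94.2°–141.3°] uniform, h=5: θ=134.6° here. β=40.4, B=47.1. 5·40.4/47.1 = 4.2887 → s = 31.2887

31.2887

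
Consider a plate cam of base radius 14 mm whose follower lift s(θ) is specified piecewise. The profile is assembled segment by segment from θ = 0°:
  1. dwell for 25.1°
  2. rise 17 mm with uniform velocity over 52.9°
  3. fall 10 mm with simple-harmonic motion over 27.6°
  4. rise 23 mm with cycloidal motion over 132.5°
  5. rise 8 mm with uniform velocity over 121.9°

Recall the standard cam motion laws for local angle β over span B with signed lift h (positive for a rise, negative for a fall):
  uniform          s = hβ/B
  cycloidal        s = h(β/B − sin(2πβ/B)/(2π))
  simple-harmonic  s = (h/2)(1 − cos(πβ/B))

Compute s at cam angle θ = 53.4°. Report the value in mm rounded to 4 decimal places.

seg 1 [0°–25.1°] dwell: s stays 0.0000
seg 2 [25.1°–78°] uniform, h=17: θ=53.4° here. β=28.3, B=52.9. 17·28.3/52.9 = 9.0945 → s = 9.0945

9.0945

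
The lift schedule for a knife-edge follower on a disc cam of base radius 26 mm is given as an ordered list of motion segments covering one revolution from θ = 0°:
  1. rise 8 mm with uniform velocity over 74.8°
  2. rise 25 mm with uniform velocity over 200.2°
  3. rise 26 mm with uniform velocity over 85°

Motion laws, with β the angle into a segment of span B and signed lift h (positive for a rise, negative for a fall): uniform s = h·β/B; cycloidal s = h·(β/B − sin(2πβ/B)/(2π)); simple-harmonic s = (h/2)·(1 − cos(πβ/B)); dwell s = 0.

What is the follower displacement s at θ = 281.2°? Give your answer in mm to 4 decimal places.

seg 1 [0°–74.8°] uniform, h=8: full span → s += 8 → s = 8.0000
seg 2 [74.8°–275°] uniform, h=25: full span → s += 25 → s = 33.0000
seg 3 [275°–360°] uniform, h=26: θ=281.2° here. β=6.2, B=85. 26·6.2/85 = 1.8965 → s = 34.8965

34.8965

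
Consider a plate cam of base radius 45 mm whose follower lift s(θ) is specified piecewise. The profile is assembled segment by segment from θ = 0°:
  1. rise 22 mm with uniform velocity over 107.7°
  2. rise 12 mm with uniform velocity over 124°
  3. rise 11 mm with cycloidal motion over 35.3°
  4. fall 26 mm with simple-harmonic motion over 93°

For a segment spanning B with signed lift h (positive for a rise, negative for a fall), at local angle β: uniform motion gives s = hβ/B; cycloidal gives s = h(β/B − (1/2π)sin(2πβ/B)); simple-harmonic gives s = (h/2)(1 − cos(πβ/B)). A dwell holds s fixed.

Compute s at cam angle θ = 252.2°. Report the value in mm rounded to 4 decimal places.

seg 1 [0°–107.7°] uniform, h=22: full span → s += 22 → s = 22.0000
seg 2 [107.7°–231.7°] uniform, h=12: full span → s += 12 → s = 34.0000
seg 3 [231.7°–267°] cycloidal, h=11: θ=252.2° here. β=20.5, B=35.3. 11·(0.5807 − sin(2π·0.5807)/(2π)) = 7.2386 → s = 41.2386

41.2386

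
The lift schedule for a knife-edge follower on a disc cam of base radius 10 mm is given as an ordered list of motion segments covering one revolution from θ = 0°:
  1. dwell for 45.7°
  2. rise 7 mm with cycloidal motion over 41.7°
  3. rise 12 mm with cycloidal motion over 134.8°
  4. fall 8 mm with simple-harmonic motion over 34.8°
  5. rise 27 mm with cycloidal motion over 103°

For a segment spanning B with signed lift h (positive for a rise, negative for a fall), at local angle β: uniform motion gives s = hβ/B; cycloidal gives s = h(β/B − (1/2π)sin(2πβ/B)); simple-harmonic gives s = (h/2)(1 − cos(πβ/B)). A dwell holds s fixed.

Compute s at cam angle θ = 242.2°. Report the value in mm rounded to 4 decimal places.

seg 1 [0°–45.7°] dwell: s stays 0.0000
seg 2 [45.7°–87.4°] cycloidal, h=7: full span → s += 7 → s = 7.0000
seg 3 [87.4°–222.2°] cycloidal, h=12: full span → s += 12 → s = 19.0000
seg 4 [222.2°–257°] simple-harmonic, h=-8: θ=242.2° here. β=20, B=34.8. -8/2·(1 − cos(π·0.5747)) = -4.9303 → s = 14.0697

14.0697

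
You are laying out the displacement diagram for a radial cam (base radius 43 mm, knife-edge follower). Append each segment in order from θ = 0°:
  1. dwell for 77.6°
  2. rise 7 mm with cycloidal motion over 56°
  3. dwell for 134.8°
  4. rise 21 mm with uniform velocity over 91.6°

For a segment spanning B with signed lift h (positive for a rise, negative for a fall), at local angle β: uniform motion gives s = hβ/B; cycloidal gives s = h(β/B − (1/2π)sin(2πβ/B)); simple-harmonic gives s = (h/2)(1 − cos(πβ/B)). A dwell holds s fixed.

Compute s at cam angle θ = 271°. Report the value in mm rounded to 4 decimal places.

seg 1 [0°–77.6°] dwell: s stays 0.0000
seg 2 [77.6°–133.6°] cycloidal, h=7: full span → s += 7 → s = 7.0000
seg 3 [133.6°–268.4°] dwell: s stays 7.0000
seg 4 [268.4°–360°] uniform, h=21: θ=271° here. β=2.6, B=91.6. 21·2.6/91.6 = 0.5961 → s = 7.5961

7.5961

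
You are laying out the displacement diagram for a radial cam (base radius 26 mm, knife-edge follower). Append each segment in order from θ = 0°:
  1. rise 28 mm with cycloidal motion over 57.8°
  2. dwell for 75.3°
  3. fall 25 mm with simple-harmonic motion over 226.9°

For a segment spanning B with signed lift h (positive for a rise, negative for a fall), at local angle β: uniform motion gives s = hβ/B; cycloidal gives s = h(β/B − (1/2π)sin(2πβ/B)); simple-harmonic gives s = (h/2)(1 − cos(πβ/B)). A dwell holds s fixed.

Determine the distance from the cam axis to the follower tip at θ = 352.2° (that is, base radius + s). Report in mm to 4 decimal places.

seg 1 [0°–57.8°] cycloidal, h=28: full span → s += 28 → s = 28.0000
seg 2 [57.8°–133.1°] dwell: s stays 28.0000
seg 3 [133.1°–360°] simple-harmonic, h=-25: θ=352.2° here. β=219.1, B=226.9. -25/2·(1 − cos(π·0.9656)) = -24.9272 → s = 3.0728
radial distance = base radius + s = 26 + 3.0728 = 29.0728

29.0728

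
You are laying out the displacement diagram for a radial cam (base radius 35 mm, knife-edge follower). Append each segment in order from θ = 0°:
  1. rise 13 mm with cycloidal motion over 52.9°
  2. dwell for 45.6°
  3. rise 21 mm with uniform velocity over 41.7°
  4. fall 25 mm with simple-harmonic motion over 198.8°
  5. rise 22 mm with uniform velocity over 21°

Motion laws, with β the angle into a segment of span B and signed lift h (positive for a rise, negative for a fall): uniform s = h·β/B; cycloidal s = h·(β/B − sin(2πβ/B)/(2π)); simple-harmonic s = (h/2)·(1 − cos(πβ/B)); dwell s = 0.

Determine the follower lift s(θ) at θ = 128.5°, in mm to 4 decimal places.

seg 1 [0°–52.9°] cycloidal, h=13: full span → s += 13 → s = 13.0000
seg 2 [52.9°–98.5°] dwell: s stays 13.0000
seg 3 [98.5°–140.2°] uniform, h=21: θ=128.5° here. β=30, B=41.7. 21·30/41.7 = 15.1079 → s = 28.1079

28.1079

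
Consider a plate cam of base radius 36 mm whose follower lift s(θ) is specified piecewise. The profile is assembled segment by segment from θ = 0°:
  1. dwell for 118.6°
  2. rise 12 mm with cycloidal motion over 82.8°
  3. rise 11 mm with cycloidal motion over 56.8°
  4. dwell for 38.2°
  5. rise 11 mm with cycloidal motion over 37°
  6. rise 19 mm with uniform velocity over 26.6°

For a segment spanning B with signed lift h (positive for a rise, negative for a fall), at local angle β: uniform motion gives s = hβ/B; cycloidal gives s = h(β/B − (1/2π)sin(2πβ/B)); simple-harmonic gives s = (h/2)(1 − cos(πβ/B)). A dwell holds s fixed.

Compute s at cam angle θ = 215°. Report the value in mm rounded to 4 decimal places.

seg 1 [0°–118.6°] dwell: s stays 0.0000
seg 2 [118.6°–201.4°] cycloidal, h=12: full span → s += 12 → s = 12.0000
seg 3 [201.4°–258.2°] cycloidal, h=11: θ=215° here. β=13.6, B=56.8. 11·(0.2394 − sin(2π·0.2394)/(2π)) = 0.8870 → s = 12.8870

12.8870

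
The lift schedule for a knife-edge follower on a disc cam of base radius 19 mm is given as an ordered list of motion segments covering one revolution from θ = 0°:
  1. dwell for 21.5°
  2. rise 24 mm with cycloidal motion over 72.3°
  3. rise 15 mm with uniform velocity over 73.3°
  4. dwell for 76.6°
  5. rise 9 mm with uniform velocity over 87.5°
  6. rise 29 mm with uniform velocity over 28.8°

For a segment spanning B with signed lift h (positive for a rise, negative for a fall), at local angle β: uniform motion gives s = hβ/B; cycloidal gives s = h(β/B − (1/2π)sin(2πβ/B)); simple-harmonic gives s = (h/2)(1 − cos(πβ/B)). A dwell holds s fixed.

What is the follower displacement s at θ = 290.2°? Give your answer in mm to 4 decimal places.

seg 1 [0°–21.5°] dwell: s stays 0.0000
seg 2 [21.5°–93.8°] cycloidal, h=24: full span → s += 24 → s = 24.0000
seg 3 [93.8°–167.1°] uniform, h=15: full span → s += 15 → s = 39.0000
seg 4 [167.1°–243.7°] dwell: s stays 39.0000
seg 5 [243.7°–331.2°] uniform, h=9: θ=290.2° here. β=46.5, B=87.5. 9·46.5/87.5 = 4.7829 → s = 43.7829

43.7829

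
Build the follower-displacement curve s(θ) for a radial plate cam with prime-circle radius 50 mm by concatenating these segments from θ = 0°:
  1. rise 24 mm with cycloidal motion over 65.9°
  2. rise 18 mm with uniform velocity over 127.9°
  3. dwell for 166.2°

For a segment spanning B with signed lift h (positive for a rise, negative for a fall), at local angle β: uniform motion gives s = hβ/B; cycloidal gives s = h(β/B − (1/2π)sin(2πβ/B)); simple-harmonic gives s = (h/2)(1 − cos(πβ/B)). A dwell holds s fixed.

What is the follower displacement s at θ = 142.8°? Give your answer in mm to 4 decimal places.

seg 1 [0°–65.9°] cycloidal, h=24: full span → s += 24 → s = 24.0000
seg 2 [65.9°–193.8°] uniform, h=18: θ=142.8° here. β=76.9, B=127.9. 18·76.9/127.9 = 10.8225 → s = 34.8225

34.8225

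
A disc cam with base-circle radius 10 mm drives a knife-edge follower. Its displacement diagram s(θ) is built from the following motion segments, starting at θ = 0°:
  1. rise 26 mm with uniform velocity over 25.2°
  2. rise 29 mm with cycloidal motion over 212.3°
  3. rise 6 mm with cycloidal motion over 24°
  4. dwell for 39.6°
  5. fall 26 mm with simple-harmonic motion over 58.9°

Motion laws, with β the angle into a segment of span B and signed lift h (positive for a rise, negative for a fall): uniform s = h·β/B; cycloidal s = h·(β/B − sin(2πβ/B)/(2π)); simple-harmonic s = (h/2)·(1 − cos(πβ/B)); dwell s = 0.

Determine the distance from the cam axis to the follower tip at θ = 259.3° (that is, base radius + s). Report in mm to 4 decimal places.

seg 1 [0°–25.2°] uniform, h=26: full span → s += 26 → s = 26.0000
seg 2 [25.2°–237.5°] cycloidal, h=29: full span → s += 29 → s = 55.0000
seg 3 [237.5°–261.5°] cycloidal, h=6: θ=259.3° here. β=21.8, B=24. 6·(0.9083 − sin(2π·0.9083)/(2π)) = 5.9701 → s = 60.9701
radial distance = base radius + s = 10 + 60.9701 = 70.9701

70.9701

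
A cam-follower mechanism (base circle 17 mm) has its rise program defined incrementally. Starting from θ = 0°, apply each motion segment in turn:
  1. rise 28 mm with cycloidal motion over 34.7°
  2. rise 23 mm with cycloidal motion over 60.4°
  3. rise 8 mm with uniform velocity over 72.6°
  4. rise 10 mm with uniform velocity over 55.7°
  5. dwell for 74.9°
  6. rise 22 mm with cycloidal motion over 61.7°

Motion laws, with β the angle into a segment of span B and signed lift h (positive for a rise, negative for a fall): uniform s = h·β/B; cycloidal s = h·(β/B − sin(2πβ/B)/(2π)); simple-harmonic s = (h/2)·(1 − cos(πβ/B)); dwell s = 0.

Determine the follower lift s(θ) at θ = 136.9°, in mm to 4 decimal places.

seg 1 [0°–34.7°] cycloidal, h=28: full span → s += 28 → s = 28.0000
seg 2 [34.7°–95.1°] cycloidal, h=23: full span → s += 23 → s = 51.0000
seg 3 [95.1°–167.7°] uniform, h=8: θ=136.9° here. β=41.8, B=72.6. 8·41.8/72.6 = 4.6061 → s = 55.6061

55.6061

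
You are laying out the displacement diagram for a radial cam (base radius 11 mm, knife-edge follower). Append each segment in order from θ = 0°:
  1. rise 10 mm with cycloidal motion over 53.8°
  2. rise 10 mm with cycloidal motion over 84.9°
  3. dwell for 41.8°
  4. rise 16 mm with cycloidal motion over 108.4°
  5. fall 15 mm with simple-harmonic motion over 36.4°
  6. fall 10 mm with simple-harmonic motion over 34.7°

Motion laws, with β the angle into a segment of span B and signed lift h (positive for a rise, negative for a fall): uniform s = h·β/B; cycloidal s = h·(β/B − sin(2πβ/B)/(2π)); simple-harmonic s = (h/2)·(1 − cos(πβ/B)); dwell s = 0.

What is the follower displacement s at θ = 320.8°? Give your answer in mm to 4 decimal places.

seg 1 [0°–53.8°] cycloidal, h=10: full span → s += 10 → s = 10.0000
seg 2 [53.8°–138.7°] cycloidal, h=10: full span → s += 10 → s = 20.0000
seg 3 [138.7°–180.5°] dwell: s stays 20.0000
seg 4 [180.5°–288.9°] cycloidal, h=16: full span → s += 16 → s = 36.0000
seg 5 [288.9°–325.3°] simple-harmonic, h=-15: θ=320.8° here. β=31.9, B=36.4. -15/2·(1 − cos(π·0.8764)) = -14.4414 → s = 21.5586

21.5586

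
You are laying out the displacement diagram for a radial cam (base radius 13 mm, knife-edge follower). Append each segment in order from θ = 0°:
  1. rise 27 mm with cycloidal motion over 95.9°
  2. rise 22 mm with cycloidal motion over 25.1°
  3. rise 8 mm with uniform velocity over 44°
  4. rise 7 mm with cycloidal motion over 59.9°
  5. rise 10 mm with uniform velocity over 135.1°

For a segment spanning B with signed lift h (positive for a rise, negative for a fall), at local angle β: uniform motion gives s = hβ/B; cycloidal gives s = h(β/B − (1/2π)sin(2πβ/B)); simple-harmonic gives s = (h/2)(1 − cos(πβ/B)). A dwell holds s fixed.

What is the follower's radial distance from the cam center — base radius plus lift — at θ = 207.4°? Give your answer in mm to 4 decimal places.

seg 1 [0°–95.9°] cycloidal, h=27: full span → s += 27 → s = 27.0000
seg 2 [95.9°–121°] cycloidal, h=22: full span → s += 22 → s = 49.0000
seg 3 [121°–165°] uniform, h=8: full span → s += 8 → s = 57.0000
seg 4 [165°–224.9°] cycloidal, h=7: θ=207.4° here. β=42.4, B=59.9. 7·(0.7078 − sin(2π·0.7078)/(2π)) = 6.0302 → s = 63.0302
radial distance = base radius + s = 13 + 63.0302 = 76.0302

76.0302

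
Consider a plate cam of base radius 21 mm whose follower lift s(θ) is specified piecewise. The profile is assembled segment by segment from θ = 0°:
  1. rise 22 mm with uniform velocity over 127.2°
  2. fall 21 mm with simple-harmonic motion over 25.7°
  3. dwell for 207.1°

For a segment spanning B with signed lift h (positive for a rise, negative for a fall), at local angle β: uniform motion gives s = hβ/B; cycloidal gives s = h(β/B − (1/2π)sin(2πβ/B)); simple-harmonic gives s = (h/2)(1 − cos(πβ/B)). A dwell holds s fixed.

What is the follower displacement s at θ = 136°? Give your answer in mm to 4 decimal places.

seg 1 [0°–127.2°] uniform, h=22: full span → s += 22 → s = 22.0000
seg 2 [127.2°–152.9°] simple-harmonic, h=-21: θ=136° here. β=8.8, B=25.7. -21/2·(1 − cos(π·0.3424)) = -5.5115 → s = 16.4885

16.4885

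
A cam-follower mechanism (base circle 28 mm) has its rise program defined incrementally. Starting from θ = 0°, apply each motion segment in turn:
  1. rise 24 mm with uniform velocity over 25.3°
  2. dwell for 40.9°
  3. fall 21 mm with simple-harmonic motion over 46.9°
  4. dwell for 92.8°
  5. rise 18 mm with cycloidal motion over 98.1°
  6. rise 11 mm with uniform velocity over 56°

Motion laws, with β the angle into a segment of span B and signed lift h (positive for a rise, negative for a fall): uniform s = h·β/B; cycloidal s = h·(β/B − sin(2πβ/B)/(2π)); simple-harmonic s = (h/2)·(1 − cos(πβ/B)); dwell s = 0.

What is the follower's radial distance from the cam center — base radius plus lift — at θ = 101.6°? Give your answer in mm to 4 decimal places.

seg 1 [0°–25.3°] uniform, h=24: full span → s += 24 → s = 24.0000
seg 2 [25.3°–66.2°] dwell: s stays 24.0000
seg 3 [66.2°–113.1°] simple-harmonic, h=-21: θ=101.6° here. β=35.4, B=46.9. -21/2·(1 − cos(π·0.7548)) = -18.0357 → s = 5.9643
radial distance = base radius + s = 28 + 5.9643 = 33.9643

33.9643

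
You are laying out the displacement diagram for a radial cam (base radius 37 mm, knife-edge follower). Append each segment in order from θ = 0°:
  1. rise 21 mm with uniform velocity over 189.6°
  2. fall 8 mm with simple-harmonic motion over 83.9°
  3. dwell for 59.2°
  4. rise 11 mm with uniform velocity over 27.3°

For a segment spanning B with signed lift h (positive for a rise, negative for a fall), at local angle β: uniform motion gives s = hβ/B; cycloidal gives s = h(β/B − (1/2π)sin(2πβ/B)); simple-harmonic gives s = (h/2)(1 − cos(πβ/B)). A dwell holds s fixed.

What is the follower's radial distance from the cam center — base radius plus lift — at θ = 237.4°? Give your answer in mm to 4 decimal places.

seg 1 [0°–189.6°] uniform, h=21: full span → s += 21 → s = 21.0000
seg 2 [189.6°–273.5°] simple-harmonic, h=-8: θ=237.4° here. β=47.8, B=83.9. -8/2·(1 − cos(π·0.5697)) = -4.8692 → s = 16.1308
radial distance = base radius + s = 37 + 16.1308 = 53.1308

53.1308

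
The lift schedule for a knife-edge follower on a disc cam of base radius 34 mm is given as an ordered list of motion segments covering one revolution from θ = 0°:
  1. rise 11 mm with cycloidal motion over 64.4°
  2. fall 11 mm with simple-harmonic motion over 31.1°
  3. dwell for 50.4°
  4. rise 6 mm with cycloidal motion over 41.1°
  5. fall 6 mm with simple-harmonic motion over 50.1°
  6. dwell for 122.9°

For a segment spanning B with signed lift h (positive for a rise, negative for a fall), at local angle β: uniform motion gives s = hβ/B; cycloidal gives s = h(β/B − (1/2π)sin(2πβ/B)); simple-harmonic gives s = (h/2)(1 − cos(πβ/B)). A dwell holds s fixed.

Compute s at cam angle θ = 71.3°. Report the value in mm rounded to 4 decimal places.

seg 1 [0°–64.4°] cycloidal, h=11: full span → s += 11 → s = 11.0000
seg 2 [64.4°–95.5°] simple-harmonic, h=-11: θ=71.3° here. β=6.9, B=31.1. -11/2·(1 − cos(π·0.2219)) = -1.2828 → s = 9.7172

9.7172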